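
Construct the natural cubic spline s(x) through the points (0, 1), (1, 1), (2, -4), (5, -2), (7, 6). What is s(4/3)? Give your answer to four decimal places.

-0.3797

Let M_i = s''(x_i). Step sizes h_i = 1, 1, 3, 2; slopes of the chords Δ_i = (y_(i+1) - y_i)/h_i = 0, -5, 2/3, 4.
  1·M_0 + 4·M_1 + 1·M_2 = 6(Δ_1 - Δ_0) = -30
  1·M_1 + 8·M_2 + 3·M_3 = 6(Δ_2 - Δ_1) = 34
  3·M_2 + 10·M_3 + 2·M_4 = 6(Δ_3 - Δ_2) = 20
Natural end conditions: M_0 = M_4 = 0.
Forward elimination and back-substitution give M_0 = 0, M_1 = -1205/137, M_2 = 710/137, M_3 = 61/137, M_4 = 0.
On [1, 2], s(x) = 1 - 1205/411·(x - 1) - 1205/274·(x - 1)² + 1915/822·(x - 1)³.
With (x - 1) = 1/3: s(4/3) = -4213/11097.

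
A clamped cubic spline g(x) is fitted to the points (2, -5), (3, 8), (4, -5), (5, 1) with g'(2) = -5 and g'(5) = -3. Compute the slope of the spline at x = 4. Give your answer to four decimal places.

With M_i denoting the second derivative at x_i, h_i = 1, 1, 1, and Δ_i = (y_(i+1) − y_i)/h_i = 13, -13, 6:
  1·M_0 + 4·M_1 + 1·M_2 = 6(Δ_1 - Δ_0) = -156
  1·M_1 + 4·M_2 + 1·M_3 = 6(Δ_2 - Δ_1) = 114
Clamped end conditions give two more equations: 2h_0·M_0 + h_0·M_1 = 6(Δ_0 - g'(2)) = 108 and h_2·M_2 + 2h_2·M_3 = 6(g'(5) - Δ_2) = -54.
Hence M_0 = 1394/15, M_1 = -1168/15, M_2 = 938/15, M_3 = -874/15.
On [4, 5], g'(x) = b_2 + 2c_2·(x - 4) + 3d_2·(x - 4)² with b_2 = Δ_2 - h_2(2M_2 + M_3)/6 = -77/15, c_2 = M_2/2 = 469/15, d_2 = (M_3 - M_2)/(6h_2) = -302/15. So g'(4) = -77/15.

-5.1333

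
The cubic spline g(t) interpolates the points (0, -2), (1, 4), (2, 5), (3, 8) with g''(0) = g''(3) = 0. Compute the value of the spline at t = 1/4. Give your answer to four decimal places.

Let M_i = g''(x_i). Step sizes h_i = 1, 1, 1; slopes of the chords Δ_i = (y_(i+1) - y_i)/h_i = 6, 1, 3.
  1·M_0 + 4·M_1 + 1·M_2 = 6(Δ_1 - Δ_0) = -30
  1·M_1 + 4·M_2 + 1·M_3 = 6(Δ_2 - Δ_1) = 12
Natural end conditions: M_0 = M_3 = 0.
Forward elimination and back-substitution give M_0 = 0, M_1 = -44/5, M_2 = 26/5, M_3 = 0.
On [0, 1], g(t) = -2 + 112/15·t + 0·t² - 22/15·t³.
With t = 1/4: g(1/4) = -5/32.

-0.1563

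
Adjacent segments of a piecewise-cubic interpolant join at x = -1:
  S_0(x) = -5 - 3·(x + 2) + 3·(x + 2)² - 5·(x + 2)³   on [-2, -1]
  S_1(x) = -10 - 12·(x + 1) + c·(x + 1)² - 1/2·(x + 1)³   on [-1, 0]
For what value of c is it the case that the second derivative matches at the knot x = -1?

S_0''(x) = 6 - 30·(x + 2), so S_0''(-1) = -24. On the right, S_1''(-1) = 2c, so c = -12.

-12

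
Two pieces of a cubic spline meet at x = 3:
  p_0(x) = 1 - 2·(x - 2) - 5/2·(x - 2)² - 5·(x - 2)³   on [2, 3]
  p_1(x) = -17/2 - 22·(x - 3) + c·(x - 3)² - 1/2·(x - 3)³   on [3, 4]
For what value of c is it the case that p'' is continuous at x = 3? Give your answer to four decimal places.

p_0''(x) = -5 - 30·(x - 2), so p_0''(3) = -35. On the right, p_1''(3) = 2c, so c = -35/2.

-17.5000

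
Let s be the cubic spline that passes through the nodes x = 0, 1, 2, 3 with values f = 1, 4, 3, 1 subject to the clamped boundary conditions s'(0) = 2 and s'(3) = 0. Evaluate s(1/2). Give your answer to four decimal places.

Write M_i for s''(x_i). With h_i = 1, 1, 1 and divided differences Δ_i = 3, -1, -2, the continuity of s' gives the tridiagonal system
  1·M_0 + 4·M_1 + 1·M_2 = 6(Δ_1 - Δ_0) = -24
  1·M_1 + 4·M_2 + 1·M_3 = 6(Δ_2 - Δ_1) = -6
Clamped end conditions give two more equations: 2h_0·M_0 + h_0·M_1 = 6(Δ_0 - s'(0)) = 6 and h_2·M_2 + 2h_2·M_3 = 6(s'(3) - Δ_2) = 12.
Solving: M_0 = 20/3, M_1 = -22/3, M_2 = -4/3, M_3 = 20/3.
On [0, 1], s(x) = 1 + 2·x + 10/3·x² - 7/3·x³.
With x = 1/2: s(1/2) = 61/24.

2.5417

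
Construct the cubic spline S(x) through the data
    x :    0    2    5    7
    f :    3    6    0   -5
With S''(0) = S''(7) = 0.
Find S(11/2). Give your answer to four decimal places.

-1.3293

Let M_i = S''(x_i). Step sizes h_i = 2, 3, 2; slopes of the chords Δ_i = (y_(i+1) - y_i)/h_i = 3/2, -2, -5/2.
  2·M_0 + 10·M_1 + 3·M_2 = 6(Δ_1 - Δ_0) = -21
  3·M_1 + 10·M_2 + 2·M_3 = 6(Δ_2 - Δ_1) = -3
Natural end conditions: M_0 = M_3 = 0.
Forward elimination and back-substitution give M_0 = 0, M_1 = -201/91, M_2 = 33/91, M_3 = 0.
On [5, 7], S(x) = 0 - 499/182·(x - 5) + 33/182·(x - 5)² - 11/364·(x - 5)³.
With (x - 5) = 1/2: S(11/2) = -553/416.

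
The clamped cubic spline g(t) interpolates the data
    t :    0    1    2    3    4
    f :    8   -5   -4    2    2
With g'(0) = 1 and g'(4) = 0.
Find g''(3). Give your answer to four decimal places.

-10.6429

With M_i denoting the second derivative at x_i, h_i = 1, 1, 1, 1, and Δ_i = (y_(i+1) − y_i)/h_i = -13, 1, 6, 0:
  1·M_0 + 4·M_1 + 1·M_2 = 6(Δ_1 - Δ_0) = 84
  1·M_1 + 4·M_2 + 1·M_3 = 6(Δ_2 - Δ_1) = 30
  1·M_2 + 4·M_3 + 1·M_4 = 6(Δ_3 - Δ_2) = -36
Clamped end conditions give two more equations: 2h_0·M_0 + h_0·M_1 = 6(Δ_0 - g'(0)) = -84 and h_3·M_3 + 2h_3·M_4 = 6(g'(4) - Δ_3) = 0.
Hence M_0 = -1675/28, M_1 = 499/14, M_2 = 5/4, M_3 = -149/14, M_4 = 149/28.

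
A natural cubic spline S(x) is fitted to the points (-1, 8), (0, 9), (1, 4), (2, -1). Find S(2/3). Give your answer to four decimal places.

With M_i denoting the second derivative at x_i, h_i = 1, 1, 1, and Δ_i = (y_(i+1) − y_i)/h_i = 1, -5, -5:
  1·M_0 + 4·M_1 + 1·M_2 = 6(Δ_1 - Δ_0) = -36
  1·M_1 + 4·M_2 + 1·M_3 = 6(Δ_2 - Δ_1) = 0
Natural end conditions: M_0 = M_3 = 0.
Hence M_0 = 0, M_1 = -48/5, M_2 = 12/5, M_3 = 0.
On [0, 1], S(x) = 9 - 11/5·x - 24/5·x² + 2·x³.
With x = 2/3: S(2/3) = 809/135.

5.9926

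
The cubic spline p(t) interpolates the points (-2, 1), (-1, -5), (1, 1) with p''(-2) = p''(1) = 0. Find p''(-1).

9

Write m_i for p''(x_i). With h_i = 1, 2 and divided differences Δ_i = -6, 3, the continuity of p' gives the tridiagonal system
  1·m_0 + 6·m_1 + 2·m_2 = 6(Δ_1 - Δ_0) = 54
Natural end conditions: m_0 = m_2 = 0.
Forward elimination and back-substitution give m_0 = 0, m_1 = 9, m_2 = 0.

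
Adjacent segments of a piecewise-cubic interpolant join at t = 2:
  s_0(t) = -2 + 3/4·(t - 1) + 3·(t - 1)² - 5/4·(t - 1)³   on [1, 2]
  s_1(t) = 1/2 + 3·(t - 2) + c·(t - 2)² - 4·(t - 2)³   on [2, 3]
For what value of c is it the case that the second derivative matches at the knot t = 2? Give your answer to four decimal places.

-0.7500

s_0''(t) = 6 - 15/2·(t - 1), so s_0''(2) = -3/2. On the right, s_1''(2) = 2c, so c = -3/4.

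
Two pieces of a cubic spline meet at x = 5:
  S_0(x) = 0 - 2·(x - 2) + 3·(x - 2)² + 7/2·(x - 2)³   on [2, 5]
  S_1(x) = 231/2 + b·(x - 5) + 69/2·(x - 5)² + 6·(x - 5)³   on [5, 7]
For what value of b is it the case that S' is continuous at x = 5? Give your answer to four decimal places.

110.5000

S_0'(x) = -2 + 6·(x - 2) + 21/2·(x - 2)², so S_0'(5) = 221/2. On the right, S_1'(5) = b, so b = 221/2.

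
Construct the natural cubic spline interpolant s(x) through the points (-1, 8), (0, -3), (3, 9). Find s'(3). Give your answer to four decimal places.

With σ_i denoting the second derivative at x_i, h_i = 1, 3, and Δ_i = (y_(i+1) − y_i)/h_i = -11, 4:
  1·σ_0 + 8·σ_1 + 3·σ_2 = 6(Δ_1 - Δ_0) = 90
Natural end conditions: σ_0 = σ_2 = 0.
Solving: σ_0 = 0, σ_1 = 45/4, σ_2 = 0.
On [0, 3], s'(x) = b_1 + 2c_1·x + 3d_1·x² with b_1 = Δ_1 - h_1(2σ_1 + σ_2)/6 = -29/4, c_1 = σ_1/2 = 45/8, d_1 = (σ_2 - σ_1)/(6h_1) = -5/8. So s'(3) = 77/8.

9.6250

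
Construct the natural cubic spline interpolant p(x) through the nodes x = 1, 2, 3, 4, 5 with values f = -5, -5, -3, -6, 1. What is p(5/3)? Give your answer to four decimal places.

With m_i denoting the second derivative at x_i, h_i = 1, 1, 1, 1, and Δ_i = (y_(i+1) − y_i)/h_i = 0, 2, -3, 7:
  1·m_0 + 4·m_1 + 1·m_2 = 6(Δ_1 - Δ_0) = 12
  1·m_1 + 4·m_2 + 1·m_3 = 6(Δ_2 - Δ_1) = -30
  1·m_2 + 4·m_3 + 1·m_4 = 6(Δ_3 - Δ_2) = 60
Natural end conditions: m_0 = m_4 = 0.
Hence m_0 = 0, m_1 = 45/7, m_2 = -96/7, m_3 = 129/7, m_4 = 0.
On [1, 2], p(x) = -5 - 15/14·(x - 1) + 0·(x - 1)² + 15/14·(x - 1)³.
With (x - 1) = 2/3: p(5/3) = -340/63.

-5.3968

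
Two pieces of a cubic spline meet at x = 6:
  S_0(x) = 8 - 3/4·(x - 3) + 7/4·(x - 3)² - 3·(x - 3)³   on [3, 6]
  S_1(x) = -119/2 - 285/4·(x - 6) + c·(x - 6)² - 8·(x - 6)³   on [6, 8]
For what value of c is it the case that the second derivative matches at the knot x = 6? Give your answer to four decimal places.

S_0''(x) = 7/2 - 18·(x - 3), so S_0''(6) = -101/2. On the right, S_1''(6) = 2c, so c = -101/4.

-25.2500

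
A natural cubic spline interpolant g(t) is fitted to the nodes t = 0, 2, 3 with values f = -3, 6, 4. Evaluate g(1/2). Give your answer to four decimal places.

With m_i denoting the second derivative at x_i, h_i = 2, 1, and Δ_i = (y_(i+1) − y_i)/h_i = 9/2, -2:
  2·m_0 + 6·m_1 + 1·m_2 = 6(Δ_1 - Δ_0) = -39
Natural end conditions: m_0 = m_2 = 0.
Solving the tridiagonal system: m_0 = 0, m_1 = -13/2, m_2 = 0.
On [0, 2], g(t) = -3 + 20/3·t + 0·t² - 13/24·t³.
With t = 1/2: g(1/2) = 17/64.

0.2656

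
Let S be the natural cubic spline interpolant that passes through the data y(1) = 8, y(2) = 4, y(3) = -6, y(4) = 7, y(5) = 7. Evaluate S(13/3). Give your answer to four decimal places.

8.9378

Let M_i = S''(x_i). Step sizes h_i = 1, 1, 1, 1; slopes of the chords Δ_i = (y_(i+1) - y_i)/h_i = -4, -10, 13, 0.
  1·M_0 + 4·M_1 + 1·M_2 = 6(Δ_1 - Δ_0) = -36
  1·M_1 + 4·M_2 + 1·M_3 = 6(Δ_2 - Δ_1) = 138
  1·M_2 + 4·M_3 + 1·M_4 = 6(Δ_3 - Δ_2) = -78
Natural end conditions: M_0 = M_4 = 0.
Solving: M_0 = 0, M_1 = -585/28, M_2 = 333/7, M_3 = -879/28, M_4 = 0.
On [4, 5], S(x) = 7 + 293/28·(x - 4) - 879/56·(x - 4)² + 293/56·(x - 4)³.
With (x - 4) = 1/3: S(13/3) = 6757/756.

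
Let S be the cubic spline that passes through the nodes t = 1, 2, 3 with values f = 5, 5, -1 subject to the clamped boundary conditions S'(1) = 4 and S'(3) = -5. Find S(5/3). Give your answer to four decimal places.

5.9259

Put σ_i = S'' at the i-th knot. Here h = (1, 1) and Δ = (0, -6), so the interior equations h_(i-1)·σ_(i-1) + 2(h_(i-1)+h_i)·σ_i + h_i·σ_(i+1) = 6(Δ_i − Δ_(i-1)) read
  1·σ_0 + 4·σ_1 + 1·σ_2 = 6(Δ_1 - Δ_0) = -36
Clamped end conditions give two more equations: 2h_0·σ_0 + h_0·σ_1 = 6(Δ_0 - S'(1)) = -24 and h_1·σ_1 + 2h_1·σ_2 = 6(S'(3) - Δ_1) = 6.
Hence σ_0 = -15/2, σ_1 = -9, σ_2 = 15/2.
On [1, 2], S(t) = 5 + 4·(t - 1) - 15/4·(t - 1)² - 1/4·(t - 1)³.
With (t - 1) = 2/3: S(5/3) = 160/27.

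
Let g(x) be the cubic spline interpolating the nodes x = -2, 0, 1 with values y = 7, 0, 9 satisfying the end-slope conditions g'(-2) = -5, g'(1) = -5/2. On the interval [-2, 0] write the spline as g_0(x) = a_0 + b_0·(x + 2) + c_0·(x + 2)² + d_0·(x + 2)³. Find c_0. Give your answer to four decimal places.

-4.7083

Let σ_i = g''(x_i). Step sizes h_i = 2, 1; slopes of the chords Δ_i = (y_(i+1) - y_i)/h_i = -7/2, 9.
  2·σ_0 + 6·σ_1 + 1·σ_2 = 6(Δ_1 - Δ_0) = 75
Clamped end conditions give two more equations: 2h_0·σ_0 + h_0·σ_1 = 6(Δ_0 - g'(-2)) = 9 and h_1·σ_1 + 2h_1·σ_2 = 6(g'(1) - Δ_1) = -69.
Solving the tridiagonal system: σ_0 = -113/12, σ_1 = 70/3, σ_2 = -277/6.
On [-2, 0], with g_0(x) = a_0 + b_0·(x + 2) + c_0·(x + 2)² + d_0·(x + 2)³: c_0 = σ_0/2 = -113/24, d_0 = (σ_1 - σ_0)/(6h_0) = 131/48, b_0 = Δ_0 - h_0(2σ_0 + σ_1)/6 = -5.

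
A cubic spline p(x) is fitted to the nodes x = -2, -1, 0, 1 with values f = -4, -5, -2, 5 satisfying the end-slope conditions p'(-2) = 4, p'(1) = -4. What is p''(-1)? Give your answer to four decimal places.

Let M_i = p''(x_i). Step sizes h_i = 1, 1, 1; slopes of the chords Δ_i = (y_(i+1) - y_i)/h_i = -1, 3, 7.
  1·M_0 + 4·M_1 + 1·M_2 = 6(Δ_1 - Δ_0) = 24
  1·M_1 + 4·M_2 + 1·M_3 = 6(Δ_2 - Δ_1) = 24
Clamped end conditions give two more equations: 2h_0·M_0 + h_0·M_1 = 6(Δ_0 - p'(-2)) = -30 and h_2·M_2 + 2h_2·M_3 = 6(p'(1) - Δ_2) = -66.
Solving the tridiagonal system: M_0 = -278/15, M_1 = 106/15, M_2 = 214/15, M_3 = -602/15.

7.0667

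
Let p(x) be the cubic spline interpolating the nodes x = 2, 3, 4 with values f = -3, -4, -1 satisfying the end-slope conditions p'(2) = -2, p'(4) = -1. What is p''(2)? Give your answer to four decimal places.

Write M_i for p''(x_i). With h_i = 1, 1 and divided differences Δ_i = -1, 3, the continuity of p' gives the tridiagonal system
  1·M_0 + 4·M_1 + 1·M_2 = 6(Δ_1 - Δ_0) = 24
Clamped end conditions give two more equations: 2h_0·M_0 + h_0·M_1 = 6(Δ_0 - p'(2)) = 6 and h_1·M_1 + 2h_1·M_2 = 6(p'(4) - Δ_1) = -24.
Solving: M_0 = -5/2, M_1 = 11, M_2 = -35/2.

-2.5000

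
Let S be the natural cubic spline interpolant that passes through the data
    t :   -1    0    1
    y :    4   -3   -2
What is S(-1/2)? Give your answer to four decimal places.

Put σ_i = S'' at the i-th knot. Here h = (1, 1) and Δ = (-7, 1), so the interior equations h_(i-1)·σ_(i-1) + 2(h_(i-1)+h_i)·σ_i + h_i·σ_(i+1) = 6(Δ_i − Δ_(i-1)) read
  1·σ_0 + 4·σ_1 + 1·σ_2 = 6(Δ_1 - Δ_0) = 48
Natural end conditions: σ_0 = σ_2 = 0.
Hence σ_0 = 0, σ_1 = 12, σ_2 = 0.
On [-1, 0], S(t) = 4 - 9·(t + 1) + 0·(t + 1)² + 2·(t + 1)³.
With (t + 1) = 1/2: S(-1/2) = -1/4.

-0.2500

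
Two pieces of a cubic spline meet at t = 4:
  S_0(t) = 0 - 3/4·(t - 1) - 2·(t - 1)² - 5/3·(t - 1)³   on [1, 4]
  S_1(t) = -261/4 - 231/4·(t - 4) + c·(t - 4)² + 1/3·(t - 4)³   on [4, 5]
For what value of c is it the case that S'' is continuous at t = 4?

-17

S_0''(t) = -4 - 10·(t - 1), so S_0''(4) = -34. On the right, S_1''(4) = 2c, so c = -17.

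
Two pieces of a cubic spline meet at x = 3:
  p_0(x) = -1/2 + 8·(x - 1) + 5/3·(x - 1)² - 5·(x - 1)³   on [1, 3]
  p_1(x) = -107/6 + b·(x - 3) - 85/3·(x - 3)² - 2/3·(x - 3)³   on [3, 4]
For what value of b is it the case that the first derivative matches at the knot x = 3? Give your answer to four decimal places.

-45.3333

p_0'(x) = 8 + 10/3·(x - 1) - 15·(x - 1)², so p_0'(3) = -136/3. On the right, p_1'(3) = b, so b = -136/3.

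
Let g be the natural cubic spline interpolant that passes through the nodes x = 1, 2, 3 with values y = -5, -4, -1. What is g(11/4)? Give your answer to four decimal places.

-1.8672

Let σ_i = g''(x_i). Step sizes h_i = 1, 1; slopes of the chords Δ_i = (y_(i+1) - y_i)/h_i = 1, 3.
  1·σ_0 + 4·σ_1 + 1·σ_2 = 6(Δ_1 - Δ_0) = 12
Natural end conditions: σ_0 = σ_2 = 0.
Hence σ_0 = 0, σ_1 = 3, σ_2 = 0.
On [2, 3], g(x) = -4 + 2·(x - 2) + 3/2·(x - 2)² - 1/2·(x - 2)³.
With (x - 2) = 3/4: g(11/4) = -239/128.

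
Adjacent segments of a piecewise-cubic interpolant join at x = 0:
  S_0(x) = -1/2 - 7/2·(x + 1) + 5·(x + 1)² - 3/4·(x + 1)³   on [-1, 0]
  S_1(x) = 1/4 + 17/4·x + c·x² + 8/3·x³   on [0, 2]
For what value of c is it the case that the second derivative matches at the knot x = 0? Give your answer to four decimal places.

S_0''(x) = 10 - 9/2·(x + 1), so S_0''(0) = 11/2. On the right, S_1''(0) = 2c, so c = 11/4.

2.7500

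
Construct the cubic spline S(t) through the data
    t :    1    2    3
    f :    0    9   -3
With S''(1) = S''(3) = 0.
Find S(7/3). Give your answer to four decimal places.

Put M_i = S'' at the i-th knot. Here h = (1, 1) and Δ = (9, -12), so the interior equations h_(i-1)·M_(i-1) + 2(h_(i-1)+h_i)·M_i + h_i·M_(i+1) = 6(Δ_i − Δ_(i-1)) read
  1·M_0 + 4·M_1 + 1·M_2 = 6(Δ_1 - Δ_0) = -126
Natural end conditions: M_0 = M_2 = 0.
Solving: M_0 = 0, M_1 = -63/2, M_2 = 0.
On [2, 3], S(t) = 9 - 3/2·(t - 2) - 63/4·(t - 2)² + 21/4·(t - 2)³.
With (t - 2) = 1/3: S(7/3) = 125/18.

6.9444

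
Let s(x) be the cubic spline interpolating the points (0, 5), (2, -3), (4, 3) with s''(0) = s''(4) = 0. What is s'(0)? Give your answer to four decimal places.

Let m_i = s''(x_i). Step sizes h_i = 2, 2; slopes of the chords Δ_i = (y_(i+1) - y_i)/h_i = -4, 3.
  2·m_0 + 8·m_1 + 2·m_2 = 6(Δ_1 - Δ_0) = 42
Natural end conditions: m_0 = m_2 = 0.
Forward elimination and back-substitution give m_0 = 0, m_1 = 21/4, m_2 = 0.
On [0, 2], s'(x) = b_0 + 2c_0·x + 3d_0·x² with b_0 = Δ_0 - h_0(2m_0 + m_1)/6 = -23/4, c_0 = m_0/2 = 0, d_0 = (m_1 - m_0)/(6h_0) = 7/16. So s'(0) = -23/4.

-5.7500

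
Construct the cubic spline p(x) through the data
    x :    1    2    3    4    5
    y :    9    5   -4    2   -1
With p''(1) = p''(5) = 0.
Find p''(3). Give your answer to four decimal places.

Put M_i = p'' at the i-th knot. Here h = (1, 1, 1, 1) and Δ = (-4, -9, 6, -3), so the interior equations h_(i-1)·M_(i-1) + 2(h_(i-1)+h_i)·M_i + h_i·M_(i+1) = 6(Δ_i − Δ_(i-1)) read
  1·M_0 + 4·M_1 + 1·M_2 = 6(Δ_1 - Δ_0) = -30
  1·M_1 + 4·M_2 + 1·M_3 = 6(Δ_2 - Δ_1) = 90
  1·M_2 + 4·M_3 + 1·M_4 = 6(Δ_3 - Δ_2) = -54
Natural end conditions: M_0 = M_4 = 0.
Solving: M_0 = 0, M_1 = -108/7, M_2 = 222/7, M_3 = -150/7, M_4 = 0.

31.7143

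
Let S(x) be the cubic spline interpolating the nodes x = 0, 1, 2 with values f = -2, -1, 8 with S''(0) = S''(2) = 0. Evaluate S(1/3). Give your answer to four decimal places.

-2.2593

Let σ_i = S''(x_i). Step sizes h_i = 1, 1; slopes of the chords Δ_i = (y_(i+1) - y_i)/h_i = 1, 9.
  1·σ_0 + 4·σ_1 + 1·σ_2 = 6(Δ_1 - Δ_0) = 48
Natural end conditions: σ_0 = σ_2 = 0.
Forward elimination and back-substitution give σ_0 = 0, σ_1 = 12, σ_2 = 0.
On [0, 1], S(x) = -2 - 1·x + 0·x² + 2·x³.
With x = 1/3: S(1/3) = -61/27.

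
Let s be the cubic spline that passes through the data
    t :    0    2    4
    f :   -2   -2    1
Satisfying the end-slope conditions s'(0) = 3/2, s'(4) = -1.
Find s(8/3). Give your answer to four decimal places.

Let m_i = s''(x_i). Step sizes h_i = 2, 2; slopes of the chords Δ_i = (y_(i+1) - y_i)/h_i = 0, 3/2.
  2·m_0 + 8·m_1 + 2·m_2 = 6(Δ_1 - Δ_0) = 9
Clamped end conditions give two more equations: 2h_0·m_0 + h_0·m_1 = 6(Δ_0 - s'(0)) = -9 and h_1·m_1 + 2h_1·m_2 = 6(s'(4) - Δ_1) = -15.
Solving the tridiagonal system: m_0 = -4, m_1 = 7/2, m_2 = -11/2.
On [2, 4], s(t) = -2 + 1·(t - 2) + 7/4·(t - 2)² - 3/4·(t - 2)³.
With (t - 2) = 2/3: s(8/3) = -7/9.

-0.7778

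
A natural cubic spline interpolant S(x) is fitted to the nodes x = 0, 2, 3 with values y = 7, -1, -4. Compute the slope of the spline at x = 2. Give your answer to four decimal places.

-3.3333

Let σ_i = S''(x_i). Step sizes h_i = 2, 1; slopes of the chords Δ_i = (y_(i+1) - y_i)/h_i = -4, -3.
  2·σ_0 + 6·σ_1 + 1·σ_2 = 6(Δ_1 - Δ_0) = 6
Natural end conditions: σ_0 = σ_2 = 0.
Forward elimination and back-substitution give σ_0 = 0, σ_1 = 1, σ_2 = 0.
On [2, 3], S'(x) = b_1 + 2c_1·(x - 2) + 3d_1·(x - 2)² with b_1 = Δ_1 - h_1(2σ_1 + σ_2)/6 = -10/3, c_1 = σ_1/2 = 1/2, d_1 = (σ_2 - σ_1)/(6h_1) = -1/6. So S'(2) = -10/3.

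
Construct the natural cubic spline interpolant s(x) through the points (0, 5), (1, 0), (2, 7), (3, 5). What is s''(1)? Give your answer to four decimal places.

22.8000

Let M_i = s''(x_i). Step sizes h_i = 1, 1, 1; slopes of the chords Δ_i = (y_(i+1) - y_i)/h_i = -5, 7, -2.
  1·M_0 + 4·M_1 + 1·M_2 = 6(Δ_1 - Δ_0) = 72
  1·M_1 + 4·M_2 + 1·M_3 = 6(Δ_2 - Δ_1) = -54
Natural end conditions: M_0 = M_3 = 0.
Hence M_0 = 0, M_1 = 114/5, M_2 = -96/5, M_3 = 0.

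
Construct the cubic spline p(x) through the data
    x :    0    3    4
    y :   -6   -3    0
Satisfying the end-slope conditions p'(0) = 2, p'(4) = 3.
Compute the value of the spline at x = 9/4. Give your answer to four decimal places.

-4.1895

With m_i denoting the second derivative at x_i, h_i = 3, 1, and Δ_i = (y_(i+1) − y_i)/h_i = 1, 3:
  3·m_0 + 8·m_1 + 1·m_2 = 6(Δ_1 - Δ_0) = 12
Clamped end conditions give two more equations: 2h_0·m_0 + h_0·m_1 = 6(Δ_0 - p'(0)) = -6 and h_1·m_1 + 2h_1·m_2 = 6(p'(4) - Δ_1) = 0.
Hence m_0 = -9/4, m_1 = 5/2, m_2 = -5/4.
On [0, 3], p(x) = -6 + 2·x - 9/8·x² + 19/72·x³.
With x = 9/4: p(9/4) = -2145/512.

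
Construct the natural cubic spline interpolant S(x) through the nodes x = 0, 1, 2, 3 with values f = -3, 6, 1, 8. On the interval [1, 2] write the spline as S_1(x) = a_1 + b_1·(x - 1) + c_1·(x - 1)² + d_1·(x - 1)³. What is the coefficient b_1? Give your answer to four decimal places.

-0.0667

Let M_i = S''(x_i). Step sizes h_i = 1, 1, 1; slopes of the chords Δ_i = (y_(i+1) - y_i)/h_i = 9, -5, 7.
  1·M_0 + 4·M_1 + 1·M_2 = 6(Δ_1 - Δ_0) = -84
  1·M_1 + 4·M_2 + 1·M_3 = 6(Δ_2 - Δ_1) = 72
Natural end conditions: M_0 = M_3 = 0.
Solving: M_0 = 0, M_1 = -136/5, M_2 = 124/5, M_3 = 0.
On [1, 2], with S_1(x) = a_1 + b_1·(x - 1) + c_1·(x - 1)² + d_1·(x - 1)³: c_1 = M_1/2 = -68/5, d_1 = (M_2 - M_1)/(6h_1) = 26/3, b_1 = Δ_1 - h_1(2M_1 + M_2)/6 = -1/15.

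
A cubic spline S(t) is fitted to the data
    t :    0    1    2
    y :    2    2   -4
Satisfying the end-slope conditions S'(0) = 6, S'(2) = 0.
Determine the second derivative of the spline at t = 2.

Let m_i = S''(x_i). Step sizes h_i = 1, 1; slopes of the chords Δ_i = (y_(i+1) - y_i)/h_i = 0, -6.
  1·m_0 + 4·m_1 + 1·m_2 = 6(Δ_1 - Δ_0) = -36
Clamped end conditions give two more equations: 2h_0·m_0 + h_0·m_1 = 6(Δ_0 - S'(0)) = -36 and h_1·m_1 + 2h_1·m_2 = 6(S'(2) - Δ_1) = 36.
Solving the tridiagonal system: m_0 = -12, m_1 = -12, m_2 = 24.

24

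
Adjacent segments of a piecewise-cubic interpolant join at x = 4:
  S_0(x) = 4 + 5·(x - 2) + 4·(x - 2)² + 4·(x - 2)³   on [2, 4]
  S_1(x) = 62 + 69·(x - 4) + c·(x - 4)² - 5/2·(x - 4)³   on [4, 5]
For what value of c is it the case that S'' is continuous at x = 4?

28

S_0''(x) = 8 + 24·(x - 2), so S_0''(4) = 56. On the right, S_1''(4) = 2c, so c = 28.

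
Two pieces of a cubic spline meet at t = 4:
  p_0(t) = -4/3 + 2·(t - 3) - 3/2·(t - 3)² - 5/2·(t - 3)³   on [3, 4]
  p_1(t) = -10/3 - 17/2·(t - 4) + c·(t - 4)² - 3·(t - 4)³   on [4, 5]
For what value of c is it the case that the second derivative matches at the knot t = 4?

p_0''(t) = -3 - 15·(t - 3), so p_0''(4) = -18. On the right, p_1''(4) = 2c, so c = -9.

-9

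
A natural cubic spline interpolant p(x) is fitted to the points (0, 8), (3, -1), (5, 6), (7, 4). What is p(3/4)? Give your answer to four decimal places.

4.0569

Put σ_i = p'' at the i-th knot. Here h = (3, 2, 2) and Δ = (-3, 7/2, -1), so the interior equations h_(i-1)·σ_(i-1) + 2(h_(i-1)+h_i)·σ_i + h_i·σ_(i+1) = 6(Δ_i − Δ_(i-1)) read
  3·σ_0 + 10·σ_1 + 2·σ_2 = 6(Δ_1 - Δ_0) = 39
  2·σ_1 + 8·σ_2 + 2·σ_3 = 6(Δ_2 - Δ_1) = -27
Natural end conditions: σ_0 = σ_3 = 0.
Solving the tridiagonal system: σ_0 = 0, σ_1 = 183/38, σ_2 = -87/19, σ_3 = 0.
On [0, 3], p(x) = 8 - 411/76·x + 0·x² + 61/228·x³.
With x = 3/4: p(3/4) = 19733/4864.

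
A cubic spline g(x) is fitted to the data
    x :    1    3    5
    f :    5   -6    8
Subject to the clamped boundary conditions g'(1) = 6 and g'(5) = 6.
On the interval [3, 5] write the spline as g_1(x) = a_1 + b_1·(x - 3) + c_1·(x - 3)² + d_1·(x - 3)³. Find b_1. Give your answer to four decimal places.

-1.8750

Write M_i for g''(x_i). With h_i = 2, 2 and divided differences Δ_i = -11/2, 7, the continuity of g' gives the tridiagonal system
  2·M_0 + 8·M_1 + 2·M_2 = 6(Δ_1 - Δ_0) = 75
Clamped end conditions give two more equations: 2h_0·M_0 + h_0·M_1 = 6(Δ_0 - g'(1)) = -69 and h_1·M_1 + 2h_1·M_2 = 6(g'(5) - Δ_1) = -6.
Hence M_0 = -213/8, M_1 = 75/4, M_2 = -87/8.
On [3, 5], with g_1(x) = a_1 + b_1·(x - 3) + c_1·(x - 3)² + d_1·(x - 3)³: c_1 = M_1/2 = 75/8, d_1 = (M_2 - M_1)/(6h_1) = -79/32, b_1 = Δ_1 - h_1(2M_1 + M_2)/6 = -15/8.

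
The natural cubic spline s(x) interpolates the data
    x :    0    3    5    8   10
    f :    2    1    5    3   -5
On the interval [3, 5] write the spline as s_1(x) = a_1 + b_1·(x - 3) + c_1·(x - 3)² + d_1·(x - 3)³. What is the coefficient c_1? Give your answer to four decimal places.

Write M_i for s''(x_i). With h_i = 3, 2, 3, 2 and divided differences Δ_i = -1/3, 2, -2/3, -4, the continuity of s' gives the tridiagonal system
  3·M_0 + 10·M_1 + 2·M_2 = 6(Δ_1 - Δ_0) = 14
  2·M_1 + 10·M_2 + 3·M_3 = 6(Δ_2 - Δ_1) = -16
  3·M_2 + 10·M_3 + 2·M_4 = 6(Δ_3 - Δ_2) = -20
Natural end conditions: M_0 = M_4 = 0.
Solving: M_0 = 0, M_1 = 737/435, M_2 = -128/87, M_3 = -226/145, M_4 = 0.
On [3, 5], with s_1(x) = a_1 + b_1·(x - 3) + c_1·(x - 3)² + d_1·(x - 3)³: c_1 = M_1/2 = 737/870, d_1 = (M_2 - M_1)/(6h_1) = -153/580, b_1 = Δ_1 - h_1(2M_1 + M_2)/6 = 592/435.

0.8471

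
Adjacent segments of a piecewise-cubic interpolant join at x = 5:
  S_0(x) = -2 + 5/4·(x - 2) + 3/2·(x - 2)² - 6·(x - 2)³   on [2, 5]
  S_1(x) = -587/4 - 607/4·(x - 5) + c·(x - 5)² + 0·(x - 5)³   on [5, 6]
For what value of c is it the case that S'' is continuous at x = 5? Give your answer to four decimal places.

-52.5000

S_0''(x) = 3 - 36·(x - 2), so S_0''(5) = -105. On the right, S_1''(5) = 2c, so c = -105/2.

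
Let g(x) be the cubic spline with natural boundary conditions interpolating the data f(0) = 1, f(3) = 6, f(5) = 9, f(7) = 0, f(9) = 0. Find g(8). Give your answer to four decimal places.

-1.2183

Put M_i = g'' at the i-th knot. Here h = (3, 2, 2, 2) and Δ = (5/3, 3/2, -9/2, 0), so the interior equations h_(i-1)·M_(i-1) + 2(h_(i-1)+h_i)·M_i + h_i·M_(i+1) = 6(Δ_i − Δ_(i-1)) read
  3·M_0 + 10·M_1 + 2·M_2 = 6(Δ_1 - Δ_0) = -1
  2·M_1 + 8·M_2 + 2·M_3 = 6(Δ_2 - Δ_1) = -36
  2·M_2 + 8·M_3 + 2·M_4 = 6(Δ_3 - Δ_2) = 27
Natural end conditions: M_0 = M_4 = 0.
Solving: M_0 = 0, M_1 = 78/71, M_2 = -851/142, M_3 = 346/71, M_4 = 0.
On [7, 9], g(x) = 0 - 692/213·(x - 7) + 173/71·(x - 7)² - 173/426·(x - 7)³.
With (x - 7) = 1: g(8) = -173/142.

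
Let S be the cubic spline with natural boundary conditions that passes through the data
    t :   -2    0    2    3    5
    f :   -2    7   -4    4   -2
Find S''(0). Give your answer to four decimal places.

-12.5156

Let M_i = S''(x_i). Step sizes h_i = 2, 2, 1, 2; slopes of the chords Δ_i = (y_(i+1) - y_i)/h_i = 9/2, -11/2, 8, -3.
  2·M_0 + 8·M_1 + 2·M_2 = 6(Δ_1 - Δ_0) = -60
  2·M_1 + 6·M_2 + 1·M_3 = 6(Δ_2 - Δ_1) = 81
  1·M_2 + 6·M_3 + 2·M_4 = 6(Δ_3 - Δ_2) = -66
Natural end conditions: M_0 = M_4 = 0.
Solving: M_0 = 0, M_1 = -801/64, M_2 = 321/16, M_3 = -459/32, M_4 = 0.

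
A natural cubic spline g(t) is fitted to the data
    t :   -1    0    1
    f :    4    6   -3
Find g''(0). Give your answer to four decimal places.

Let m_i = g''(x_i). Step sizes h_i = 1, 1; slopes of the chords Δ_i = (y_(i+1) - y_i)/h_i = 2, -9.
  1·m_0 + 4·m_1 + 1·m_2 = 6(Δ_1 - Δ_0) = -66
Natural end conditions: m_0 = m_2 = 0.
Hence m_0 = 0, m_1 = -33/2, m_2 = 0.

-16.5000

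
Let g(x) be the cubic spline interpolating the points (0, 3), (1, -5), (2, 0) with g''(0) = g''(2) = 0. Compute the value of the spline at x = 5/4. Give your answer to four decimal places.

Let m_i = g''(x_i). Step sizes h_i = 1, 1; slopes of the chords Δ_i = (y_(i+1) - y_i)/h_i = -8, 5.
  1·m_0 + 4·m_1 + 1·m_2 = 6(Δ_1 - Δ_0) = 78
Natural end conditions: m_0 = m_2 = 0.
Solving: m_0 = 0, m_1 = 39/2, m_2 = 0.
On [1, 2], g(x) = -5 - 3/2·(x - 1) + 39/4·(x - 1)² - 13/4·(x - 1)³.
With (x - 1) = 1/4: g(5/4) = -1233/256.

-4.8164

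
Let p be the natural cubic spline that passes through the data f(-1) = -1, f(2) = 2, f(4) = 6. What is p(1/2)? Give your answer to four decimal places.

0.1625

Put M_i = p'' at the i-th knot. Here h = (3, 2) and Δ = (1, 2), so the interior equations h_(i-1)·M_(i-1) + 2(h_(i-1)+h_i)·M_i + h_i·M_(i+1) = 6(Δ_i − Δ_(i-1)) read
  3·M_0 + 10·M_1 + 2·M_2 = 6(Δ_1 - Δ_0) = 6
Natural end conditions: M_0 = M_2 = 0.
Solving the tridiagonal system: M_0 = 0, M_1 = 3/5, M_2 = 0.
On [-1, 2], p(x) = -1 + 7/10·(x + 1) + 0·(x + 1)² + 1/30·(x + 1)³.
With (x + 1) = 3/2: p(1/2) = 13/80.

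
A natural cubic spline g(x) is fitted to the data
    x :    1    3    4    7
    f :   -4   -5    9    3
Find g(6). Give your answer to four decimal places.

Put M_i = g'' at the i-th knot. Here h = (2, 1, 3) and Δ = (-1/2, 14, -2), so the interior equations h_(i-1)·M_(i-1) + 2(h_(i-1)+h_i)·M_i + h_i·M_(i+1) = 6(Δ_i − Δ_(i-1)) read
  2·M_0 + 6·M_1 + 1·M_2 = 6(Δ_1 - Δ_0) = 87
  1·M_1 + 8·M_2 + 3·M_3 = 6(Δ_2 - Δ_1) = -96
Natural end conditions: M_0 = M_3 = 0.
Forward elimination and back-substitution give M_0 = 0, M_1 = 792/47, M_2 = -663/47, M_3 = 0.
On [4, 7], g(x) = 9 + 569/47·(x - 4) - 663/94·(x - 4)² + 221/282·(x - 4)³.
With (x - 4) = 2: g(6) = 1589/141.

11.2695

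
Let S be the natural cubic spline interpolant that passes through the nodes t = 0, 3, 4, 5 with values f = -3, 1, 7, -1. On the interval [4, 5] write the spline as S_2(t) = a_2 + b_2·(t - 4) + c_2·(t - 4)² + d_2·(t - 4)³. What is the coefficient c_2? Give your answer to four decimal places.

-11.2903

Let σ_i = S''(x_i). Step sizes h_i = 3, 1, 1; slopes of the chords Δ_i = (y_(i+1) - y_i)/h_i = 4/3, 6, -8.
  3·σ_0 + 8·σ_1 + 1·σ_2 = 6(Δ_1 - Δ_0) = 28
  1·σ_1 + 4·σ_2 + 1·σ_3 = 6(Δ_2 - Δ_1) = -84
Natural end conditions: σ_0 = σ_3 = 0.
Hence σ_0 = 0, σ_1 = 196/31, σ_2 = -700/31, σ_3 = 0.
On [4, 5], with S_2(t) = a_2 + b_2·(t - 4) + c_2·(t - 4)² + d_2·(t - 4)³: c_2 = σ_2/2 = -350/31, d_2 = (σ_3 - σ_2)/(6h_2) = 350/93, b_2 = Δ_2 - h_2(2σ_2 + σ_3)/6 = -44/93.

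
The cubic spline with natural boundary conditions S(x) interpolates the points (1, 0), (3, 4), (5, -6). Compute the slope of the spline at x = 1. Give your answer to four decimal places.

3.7500

With σ_i denoting the second derivative at x_i, h_i = 2, 2, and Δ_i = (y_(i+1) − y_i)/h_i = 2, -5:
  2·σ_0 + 8·σ_1 + 2·σ_2 = 6(Δ_1 - Δ_0) = -42
Natural end conditions: σ_0 = σ_2 = 0.
Solving the tridiagonal system: σ_0 = 0, σ_1 = -21/4, σ_2 = 0.
On [1, 3], S'(x) = b_0 + 2c_0·(x - 1) + 3d_0·(x - 1)² with b_0 = Δ_0 - h_0(2σ_0 + σ_1)/6 = 15/4, c_0 = σ_0/2 = 0, d_0 = (σ_1 - σ_0)/(6h_0) = -7/16. So S'(1) = 15/4.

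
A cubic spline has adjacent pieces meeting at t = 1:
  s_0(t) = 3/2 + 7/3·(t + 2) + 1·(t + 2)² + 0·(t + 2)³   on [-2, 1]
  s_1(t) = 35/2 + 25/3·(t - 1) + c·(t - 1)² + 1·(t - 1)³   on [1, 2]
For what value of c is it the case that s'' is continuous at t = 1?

1

s_0''(t) = 2 + 0·(t + 2), so s_0''(1) = 2. On the right, s_1''(1) = 2c, so c = 1.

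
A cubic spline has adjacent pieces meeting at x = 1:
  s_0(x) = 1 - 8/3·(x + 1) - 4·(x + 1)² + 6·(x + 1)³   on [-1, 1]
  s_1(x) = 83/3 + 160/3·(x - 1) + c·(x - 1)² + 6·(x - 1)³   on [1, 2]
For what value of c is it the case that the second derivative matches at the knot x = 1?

32

s_0''(x) = -8 + 36·(x + 1), so s_0''(1) = 64. On the right, s_1''(1) = 2c, so c = 32.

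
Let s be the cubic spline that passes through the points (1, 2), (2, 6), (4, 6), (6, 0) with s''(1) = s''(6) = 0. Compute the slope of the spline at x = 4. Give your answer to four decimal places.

-2.0909

Write m_i for s''(x_i). With h_i = 1, 2, 2 and divided differences Δ_i = 4, 0, -3, the continuity of s' gives the tridiagonal system
  1·m_0 + 6·m_1 + 2·m_2 = 6(Δ_1 - Δ_0) = -24
  2·m_1 + 8·m_2 + 2·m_3 = 6(Δ_2 - Δ_1) = -18
Natural end conditions: m_0 = m_3 = 0.
Solving the tridiagonal system: m_0 = 0, m_1 = -39/11, m_2 = -15/11, m_3 = 0.
On [4, 6], s'(x) = b_2 + 2c_2·(x - 4) + 3d_2·(x - 4)² with b_2 = Δ_2 - h_2(2m_2 + m_3)/6 = -23/11, c_2 = m_2/2 = -15/22, d_2 = (m_3 - m_2)/(6h_2) = 5/44. So s'(4) = -23/11.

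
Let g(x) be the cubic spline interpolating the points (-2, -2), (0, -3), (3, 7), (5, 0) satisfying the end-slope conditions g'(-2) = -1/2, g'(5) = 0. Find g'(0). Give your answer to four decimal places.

Let M_i = g''(x_i). Step sizes h_i = 2, 3, 2; slopes of the chords Δ_i = (y_(i+1) - y_i)/h_i = -1/2, 10/3, -7/2.
  2·M_0 + 10·M_1 + 3·M_2 = 6(Δ_1 - Δ_0) = 23
  3·M_1 + 10·M_2 + 2·M_3 = 6(Δ_2 - Δ_1) = -41
Clamped end conditions give two more equations: 2h_0·M_0 + h_0·M_1 = 6(Δ_0 - g'(-2)) = 0 and h_2·M_2 + 2h_2·M_3 = 6(g'(5) - Δ_2) = 21.
Solving: M_0 = -241/96, M_1 = 241/48, M_2 = -355/48, M_3 = 859/96.
On [0, 3], g'(x) = b_1 + 2c_1·x + 3d_1·x² with b_1 = Δ_1 - h_1(2M_1 + M_2)/6 = 193/96, c_1 = M_1/2 = 241/96, d_1 = (M_2 - M_1)/(6h_1) = -149/216. So g'(0) = 193/96.

2.0104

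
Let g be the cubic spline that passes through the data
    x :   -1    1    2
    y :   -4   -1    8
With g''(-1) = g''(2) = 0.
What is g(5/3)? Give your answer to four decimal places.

Let m_i = g''(x_i). Step sizes h_i = 2, 1; slopes of the chords Δ_i = (y_(i+1) - y_i)/h_i = 3/2, 9.
  2·m_0 + 6·m_1 + 1·m_2 = 6(Δ_1 - Δ_0) = 45
Natural end conditions: m_0 = m_2 = 0.
Solving the tridiagonal system: m_0 = 0, m_1 = 15/2, m_2 = 0.
On [1, 2], g(x) = -1 + 13/2·(x - 1) + 15/4·(x - 1)² - 5/4·(x - 1)³.
With (x - 1) = 2/3: g(5/3) = 125/27.

4.6296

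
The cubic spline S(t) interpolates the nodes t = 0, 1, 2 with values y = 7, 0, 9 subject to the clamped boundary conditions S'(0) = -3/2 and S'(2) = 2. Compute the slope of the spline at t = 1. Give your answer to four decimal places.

1.3750

Write m_i for S''(x_i). With h_i = 1, 1 and divided differences Δ_i = -7, 9, the continuity of S' gives the tridiagonal system
  1·m_0 + 4·m_1 + 1·m_2 = 6(Δ_1 - Δ_0) = 96
Clamped end conditions give two more equations: 2h_0·m_0 + h_0·m_1 = 6(Δ_0 - S'(0)) = -33 and h_1·m_1 + 2h_1·m_2 = 6(S'(2) - Δ_1) = -42.
Forward elimination and back-substitution give m_0 = -155/4, m_1 = 89/2, m_2 = -173/4.
On [1, 2], S'(t) = b_1 + 2c_1·(t - 1) + 3d_1·(t - 1)² with b_1 = Δ_1 - h_1(2m_1 + m_2)/6 = 11/8, c_1 = m_1/2 = 89/4, d_1 = (m_2 - m_1)/(6h_1) = -117/8. So S'(1) = 11/8.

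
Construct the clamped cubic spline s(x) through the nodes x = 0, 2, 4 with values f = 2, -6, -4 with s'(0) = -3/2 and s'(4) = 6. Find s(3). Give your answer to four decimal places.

Put σ_i = s'' at the i-th knot. Here h = (2, 2) and Δ = (-4, 1), so the interior equations h_(i-1)·σ_(i-1) + 2(h_(i-1)+h_i)·σ_i + h_i·σ_(i+1) = 6(Δ_i − Δ_(i-1)) read
  2·σ_0 + 8·σ_1 + 2·σ_2 = 6(Δ_1 - Δ_0) = 30
Clamped end conditions give two more equations: 2h_0·σ_0 + h_0·σ_1 = 6(Δ_0 - s'(0)) = -15 and h_1·σ_1 + 2h_1·σ_2 = 6(s'(4) - Δ_1) = 30.
Solving: σ_0 = -45/8, σ_1 = 15/4, σ_2 = 45/8.
On [2, 4], s(x) = -6 - 27/8·(x - 2) + 15/8·(x - 2)² + 5/32·(x - 2)³.
With (x - 2) = 1: s(3) = -235/32.

-7.3438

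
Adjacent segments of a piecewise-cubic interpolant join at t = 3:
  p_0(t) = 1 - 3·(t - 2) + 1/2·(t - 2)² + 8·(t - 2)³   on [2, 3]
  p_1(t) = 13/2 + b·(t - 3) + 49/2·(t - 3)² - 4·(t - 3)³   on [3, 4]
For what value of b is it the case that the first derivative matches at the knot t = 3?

22

p_0'(t) = -3 + 1·(t - 2) + 24·(t - 2)², so p_0'(3) = 22. On the right, p_1'(3) = b, so b = 22.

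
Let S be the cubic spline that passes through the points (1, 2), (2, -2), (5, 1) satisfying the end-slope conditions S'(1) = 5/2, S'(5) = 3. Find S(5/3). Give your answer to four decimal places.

Write M_i for S''(x_i). With h_i = 1, 3 and divided differences Δ_i = -4, 1, the continuity of S' gives the tridiagonal system
  1·M_0 + 8·M_1 + 3·M_2 = 6(Δ_1 - Δ_0) = 30
Clamped end conditions give two more equations: 2h_0·M_0 + h_0·M_1 = 6(Δ_0 - S'(1)) = -39 and h_1·M_1 + 2h_1·M_2 = 6(S'(5) - Δ_1) = 12.
Forward elimination and back-substitution give M_0 = -185/8, M_1 = 29/4, M_2 = -13/8.
On [1, 2], S(t) = 2 + 5/2·(t - 1) - 185/16·(t - 1)² + 81/16·(t - 1)³.
With (t - 1) = 2/3: S(5/3) = 1/36.

0.0278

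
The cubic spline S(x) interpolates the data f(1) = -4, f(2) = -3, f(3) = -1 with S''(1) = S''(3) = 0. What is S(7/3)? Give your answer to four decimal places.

Write σ_i for S''(x_i). With h_i = 1, 1 and divided differences Δ_i = 1, 2, the continuity of S' gives the tridiagonal system
  1·σ_0 + 4·σ_1 + 1·σ_2 = 6(Δ_1 - Δ_0) = 6
Natural end conditions: σ_0 = σ_2 = 0.
Solving: σ_0 = 0, σ_1 = 3/2, σ_2 = 0.
On [2, 3], S(x) = -3 + 3/2·(x - 2) + 3/4·(x - 2)² - 1/4·(x - 2)³.
With (x - 2) = 1/3: S(7/3) = -131/54.

-2.4259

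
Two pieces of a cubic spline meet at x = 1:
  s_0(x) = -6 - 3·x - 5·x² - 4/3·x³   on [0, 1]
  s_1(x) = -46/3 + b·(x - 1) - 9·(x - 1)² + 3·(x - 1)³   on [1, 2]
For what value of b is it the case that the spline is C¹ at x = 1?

s_0'(x) = -3 - 10·x - 4·x², so s_0'(1) = -17. On the right, s_1'(1) = b, so b = -17.

-17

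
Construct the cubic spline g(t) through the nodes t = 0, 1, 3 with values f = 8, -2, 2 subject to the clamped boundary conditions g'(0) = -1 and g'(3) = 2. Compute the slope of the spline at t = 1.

-9

With m_i denoting the second derivative at x_i, h_i = 1, 2, and Δ_i = (y_(i+1) − y_i)/h_i = -10, 2:
  1·m_0 + 6·m_1 + 2·m_2 = 6(Δ_1 - Δ_0) = 72
Clamped end conditions give two more equations: 2h_0·m_0 + h_0·m_1 = 6(Δ_0 - g'(0)) = -54 and h_1·m_1 + 2h_1·m_2 = 6(g'(3) - Δ_1) = 0.
Solving: m_0 = -38, m_1 = 22, m_2 = -11.
On [1, 3], g'(t) = b_1 + 2c_1·(t - 1) + 3d_1·(t - 1)² with b_1 = Δ_1 - h_1(2m_1 + m_2)/6 = -9, c_1 = m_1/2 = 11, d_1 = (m_2 - m_1)/(6h_1) = -11/4. So g'(1) = -9.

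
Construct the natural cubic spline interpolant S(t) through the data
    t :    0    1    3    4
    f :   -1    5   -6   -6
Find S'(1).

1

Let σ_i = S''(x_i). Step sizes h_i = 1, 2, 1; slopes of the chords Δ_i = (y_(i+1) - y_i)/h_i = 6, -11/2, 0.
  1·σ_0 + 6·σ_1 + 2·σ_2 = 6(Δ_1 - Δ_0) = -69
  2·σ_1 + 6·σ_2 + 1·σ_3 = 6(Δ_2 - Δ_1) = 33
Natural end conditions: σ_0 = σ_3 = 0.
Solving: σ_0 = 0, σ_1 = -15, σ_2 = 21/2, σ_3 = 0.
On [1, 3], S'(t) = b_1 + 2c_1·(t - 1) + 3d_1·(t - 1)² with b_1 = Δ_1 - h_1(2σ_1 + σ_2)/6 = 1, c_1 = σ_1/2 = -15/2, d_1 = (σ_2 - σ_1)/(6h_1) = 17/8. So S'(1) = 1.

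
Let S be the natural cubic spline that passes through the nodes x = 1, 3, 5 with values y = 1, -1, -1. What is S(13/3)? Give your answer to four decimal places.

-1.1481

With σ_i denoting the second derivative at x_i, h_i = 2, 2, and Δ_i = (y_(i+1) − y_i)/h_i = -1, 0:
  2·σ_0 + 8·σ_1 + 2·σ_2 = 6(Δ_1 - Δ_0) = 6
Natural end conditions: σ_0 = σ_2 = 0.
Solving: σ_0 = 0, σ_1 = 3/4, σ_2 = 0.
On [3, 5], S(x) = -1 - 1/2·(x - 3) + 3/8·(x - 3)² - 1/16·(x - 3)³.
With (x - 3) = 4/3: S(13/3) = -31/27.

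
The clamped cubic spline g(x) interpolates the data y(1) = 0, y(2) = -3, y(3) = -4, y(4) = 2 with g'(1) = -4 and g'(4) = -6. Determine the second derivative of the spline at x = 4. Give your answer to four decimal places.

-47.7333

Put σ_i = g'' at the i-th knot. Here h = (1, 1, 1) and Δ = (-3, -1, 6), so the interior equations h_(i-1)·σ_(i-1) + 2(h_(i-1)+h_i)·σ_i + h_i·σ_(i+1) = 6(Δ_i − Δ_(i-1)) read
  1·σ_0 + 4·σ_1 + 1·σ_2 = 6(Δ_1 - Δ_0) = 12
  1·σ_1 + 4·σ_2 + 1·σ_3 = 6(Δ_2 - Δ_1) = 42
Clamped end conditions give two more equations: 2h_0·σ_0 + h_0·σ_1 = 6(Δ_0 - g'(1)) = 6 and h_2·σ_2 + 2h_2·σ_3 = 6(g'(4) - Δ_2) = -72.
Hence σ_0 = 76/15, σ_1 = -62/15, σ_2 = 352/15, σ_3 = -716/15.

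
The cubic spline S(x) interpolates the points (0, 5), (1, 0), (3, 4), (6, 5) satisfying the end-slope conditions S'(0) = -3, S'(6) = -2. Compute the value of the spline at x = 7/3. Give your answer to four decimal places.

1.4035

Write M_i for S''(x_i). With h_i = 1, 2, 3 and divided differences Δ_i = -5, 2, 1/3, the continuity of S' gives the tridiagonal system
  1·M_0 + 6·M_1 + 2·M_2 = 6(Δ_1 - Δ_0) = 42
  2·M_1 + 10·M_2 + 3·M_3 = 6(Δ_2 - Δ_1) = -10
Clamped end conditions give two more equations: 2h_0·M_0 + h_0·M_1 = 6(Δ_0 - S'(0)) = -12 and h_2·M_2 + 2h_2·M_3 = 6(S'(6) - Δ_2) = -14.
Forward elimination and back-substitution give M_0 = -206/19, M_1 = 184/19, M_2 = -50/19, M_3 = -58/57.
On [1, 3], S(x) = 0 - 68/19·(x - 1) + 92/19·(x - 1)² - 39/38·(x - 1)³.
With (x - 1) = 4/3: S(7/3) = 80/57.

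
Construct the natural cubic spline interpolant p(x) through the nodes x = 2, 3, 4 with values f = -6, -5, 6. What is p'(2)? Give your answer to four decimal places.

-1.5000

With m_i denoting the second derivative at x_i, h_i = 1, 1, and Δ_i = (y_(i+1) − y_i)/h_i = 1, 11:
  1·m_0 + 4·m_1 + 1·m_2 = 6(Δ_1 - Δ_0) = 60
Natural end conditions: m_0 = m_2 = 0.
Forward elimination and back-substitution give m_0 = 0, m_1 = 15, m_2 = 0.
On [2, 3], p'(x) = b_0 + 2c_0·(x - 2) + 3d_0·(x - 2)² with b_0 = Δ_0 - h_0(2m_0 + m_1)/6 = -3/2, c_0 = m_0/2 = 0, d_0 = (m_1 - m_0)/(6h_0) = 5/2. So p'(2) = -3/2.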